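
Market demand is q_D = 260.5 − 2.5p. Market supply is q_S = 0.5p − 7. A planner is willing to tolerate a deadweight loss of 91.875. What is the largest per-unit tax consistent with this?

In inverse form: demand p = 104.2 − 0.4q, supply p = 14 + 2q.
Competitive equilibrium: 104.2 − 0.4q = 14 + 2q → q* = 37.5833, p* = 89.1667.
A tax t gives Δq = t/2.4 and wedge t, so DWL = t²/4.8.
t²/4.8 = 91.875 → t² = 441 → t = 21.

21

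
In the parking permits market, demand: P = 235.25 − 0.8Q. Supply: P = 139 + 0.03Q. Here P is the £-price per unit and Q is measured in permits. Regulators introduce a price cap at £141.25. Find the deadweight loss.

£696.39

Competitive equilibrium: 235.25 − 0.8Q = 139 + 0.03Q → Q* = 115.9639, P* = 142.4789.
At the ceiling P = 141.25, quantity supplied = (141.25 − 139)/0.03 = 75.
Willingness to pay at Q' = 75: 235.25 − 0.8·75 = 175.25.
ΔQ = 115.9639 − 75 = 40.9639; wedge = 175.25 − 141.25 = 34.
Welfare loss = ½ × 40.9639 × 34 = £696.39.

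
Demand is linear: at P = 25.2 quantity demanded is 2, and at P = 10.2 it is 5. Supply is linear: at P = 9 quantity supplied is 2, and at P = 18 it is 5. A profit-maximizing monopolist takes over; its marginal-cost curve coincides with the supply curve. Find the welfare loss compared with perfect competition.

Demand slope = (10.2 − 25.2)/(5 − 2) = −5, so P = 35.2 − 5Q.
Supply slope = (18 − 9)/(5 − 2) = 3, so P = 3 + 3Q.
Competitive equilibrium: 35.2 − 5Q = 3 + 3Q → Q* = 4.025, P* = 15.075.
Marginal revenue: MR = 35.2 − 10Q. Set MR = MC: 35.2 − 10Q = 3 + 3Q → Q_m = 2.4769.
Price P_m = 35.2 − 5·2.4769 = 22.8155; MC(Q_m) = 3 + 3·2.4769 = 10.4307.
Competitive Q* = 4.025, so ΔQ = 1.5481; wedge = 22.8155 − 10.4307 = 12.3848.
The triangle = ½ × 1.5481 × 12.3848 = 9.59.

9.59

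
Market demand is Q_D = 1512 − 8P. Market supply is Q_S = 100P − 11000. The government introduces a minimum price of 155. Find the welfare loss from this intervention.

6620.73

In inverse form: demand P = 189 − 0.125Q, supply P = 110 + 0.01Q.
Competitive equilibrium: 189 − 0.125Q = 110 + 0.01Q → Q* = 585.18519, P* = 115.85185.
At the floor P = 155, quantity demanded = (189 − 155)/0.125 = 272.
Sellers' marginal cost at Q' = 272: 110 + 0.01·272 = 112.72.
ΔQ = 585.18519 − 272 = 313.18519; wedge = 155 − 112.72 = 42.28.
The triangle = ½ × 313.18519 × 42.28 = 6620.73.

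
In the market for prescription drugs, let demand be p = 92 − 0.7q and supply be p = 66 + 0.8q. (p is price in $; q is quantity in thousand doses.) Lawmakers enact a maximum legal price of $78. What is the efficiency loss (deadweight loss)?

Competitive equilibrium: 92 − 0.7q = 66 + 0.8q → q* = 17.3333, p* = 79.8667.
At the ceiling p = 78, quantity supplied = (78 − 66)/0.8 = 15.
Willingness to pay at q' = 15: 92 − 0.7·15 = 81.5.
Δq = 17.3333 − 15 = 2.3333; wedge = 81.5 − 78 = 3.5.
DWL = ½ × 2.3333 × 3.5 = $4.08 thousand.

$4.08 thousand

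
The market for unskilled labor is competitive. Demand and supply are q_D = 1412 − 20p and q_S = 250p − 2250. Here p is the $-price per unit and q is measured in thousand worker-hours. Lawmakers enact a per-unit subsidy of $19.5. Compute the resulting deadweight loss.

$3520.83 thousand

In inverse form: demand p = 70.6 − 0.05q, supply p = 9 + 0.004q.
Competitive equilibrium: 70.6 − 0.05q = 9 + 0.004q → q* = 1140.7407, p* = 13.563.
The subsidy lowers effective supply by 19.5: p = 0.004q − 10.5.
New quantity: 70.6 − 0.05q = 0.004q − 10.5 → q' = 1501.8519.
Overproduction Δq = 1501.8519 − 1140.7407 = 361.1112; wedge = subsidy = 19.5.
Welfare loss = ½ × 361.1112 × 19.5 = $3520.83 thousand.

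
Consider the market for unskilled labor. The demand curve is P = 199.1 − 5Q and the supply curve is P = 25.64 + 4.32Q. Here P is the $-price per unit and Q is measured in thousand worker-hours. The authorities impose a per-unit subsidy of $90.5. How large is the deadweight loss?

$439.39 thousand

Competitive equilibrium: 199.1 − 5Q = 25.64 + 4.32Q → Q* = 18.6116, P* = 106.0421.
The subsidy lowers effective supply by 90.5: P = 4.32Q − 64.86.
New quantity: 199.1 − 5Q = 4.32Q − 64.86 → Q' = 28.3219.
Overproduction ΔQ = 28.3219 − 18.6116 = 9.7103; wedge = subsidy = 90.5.
Deadweight loss = ½ × 9.7103 × 90.5 = $439.39 thousand.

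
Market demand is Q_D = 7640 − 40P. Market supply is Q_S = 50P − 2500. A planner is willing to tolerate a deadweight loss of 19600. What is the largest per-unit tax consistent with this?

In inverse form: demand P = 191 − 0.025Q, supply P = 50 + 0.02Q.
Competitive equilibrium: 191 − 0.025Q = 50 + 0.02Q → Q* = 3133.3333, P* = 112.6667.
A tax t gives ΔQ = t/0.045 and wedge t, so DWL = t²/0.09.
t²/0.09 = 19600 → t² = 1764 → t = 42.

42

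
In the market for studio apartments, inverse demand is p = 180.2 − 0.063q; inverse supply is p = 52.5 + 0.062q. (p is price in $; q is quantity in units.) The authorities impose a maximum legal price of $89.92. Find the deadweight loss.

Competitive equilibrium: 180.2 − 0.063q = 52.5 + 0.062q → q* = 1021.6, p* = 115.8392.
At the ceiling p = 89.92, quantity supplied = (89.92 − 52.5)/0.062 = 603.54839.
Willingness to pay at q' = 603.54839: 180.2 − 0.063·603.54839 = 142.17645.
Δq = 1021.6 − 603.54839 = 418.05161; wedge = 142.17645 − 89.92 = 52.25645.
DWL = ½ × 418.05161 × 52.25645 = $10922.95.

$10922.95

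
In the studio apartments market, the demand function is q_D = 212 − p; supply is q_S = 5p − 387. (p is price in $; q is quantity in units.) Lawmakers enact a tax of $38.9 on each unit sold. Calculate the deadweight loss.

$630.50

In inverse form: demand p = 212 − q, supply p = 77.4 + 0.2q.
Competitive equilibrium: 212 − q = 77.4 + 0.2q → q* = 112.1667, p* = 99.8333.
With the tax, the buyer price exceeds the seller price by 38.9: (212 − q) − (77.4 + 0.2q) = 38.9 → q' = 79.75.
Δq = 112.1667 − 79.75 = 32.4167; the wedge equals the tax, 38.9.
DWL = ½ × 32.4167 × 38.9 = $630.50.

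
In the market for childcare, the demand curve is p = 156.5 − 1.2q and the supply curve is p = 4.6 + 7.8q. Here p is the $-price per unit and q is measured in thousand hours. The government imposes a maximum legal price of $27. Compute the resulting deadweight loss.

$882.75 thousand

Competitive equilibrium: 156.5 − 1.2q = 4.6 + 7.8q → q* = 16.8778, p* = 136.2467.
At the ceiling p = 27, quantity supplied = (27 − 4.6)/7.8 = 2.8718.
Willingness to pay at q' = 2.8718: 156.5 − 1.2·2.8718 = 153.0538.
Δq = 16.8778 − 2.8718 = 14.006; wedge = 153.0538 − 27 = 126.0538.
DWL = ½ × 14.006 × 126.0538 = $882.75 thousand.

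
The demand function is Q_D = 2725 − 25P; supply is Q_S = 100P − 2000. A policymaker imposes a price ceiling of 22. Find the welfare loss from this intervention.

62410

In inverse form: demand P = 109 − 0.04Q, supply P = 20 + 0.01Q.
Competitive equilibrium: 109 − 0.04Q = 20 + 0.01Q → Q* = 1780, P* = 37.8.
At the ceiling P = 22, quantity supplied = (22 − 20)/0.01 = 200.
Willingness to pay at Q' = 200: 109 − 0.04·200 = 101.
ΔQ = 1780 − 200 = 1580; wedge = 101 − 22 = 79.
Welfare loss = ½ × 1580 × 79 = 62410.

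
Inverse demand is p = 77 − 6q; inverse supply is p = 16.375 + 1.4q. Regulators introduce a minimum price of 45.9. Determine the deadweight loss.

Competitive equilibrium: 77 − 6q = 16.375 + 1.4q → q* = 8.1926, p* = 27.8446.
At the floor p = 45.9, quantity demanded = (77 − 45.9)/6 = 5.1833.
Sellers' marginal cost at q' = 5.1833: 16.375 + 1.4·5.1833 = 23.6316.
Δq = 8.1926 − 5.1833 = 3.0093; wedge = 45.9 − 23.6316 = 22.2684.
DWL = ½ × 3.0093 × 22.2684 = 33.51.

33.51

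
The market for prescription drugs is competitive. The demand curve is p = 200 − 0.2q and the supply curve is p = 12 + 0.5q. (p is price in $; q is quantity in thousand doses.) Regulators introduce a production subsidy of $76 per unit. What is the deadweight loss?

$4125.71 thousand

Competitive equilibrium: 200 − 0.2q = 12 + 0.5q → q* = 268.57143, p* = 146.28571.
The subsidy lowers effective supply by 76: p = 0.5q − 64.
New quantity: 200 − 0.2q = 0.5q − 64 → q' = 377.14286.
Overproduction Δq = 377.14286 − 268.57143 = 108.57143; wedge = subsidy = 76.
Deadweight loss = ½ × 108.57143 × 76 = $4125.71 thousand.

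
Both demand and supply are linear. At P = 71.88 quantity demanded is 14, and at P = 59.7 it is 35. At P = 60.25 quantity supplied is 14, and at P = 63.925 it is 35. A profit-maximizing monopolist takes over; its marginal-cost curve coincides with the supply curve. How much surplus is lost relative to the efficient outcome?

61.61

Demand slope = (59.7 − 71.88)/(35 − 14) = −0.58, so P = 80 − 0.58Q.
Supply slope = (63.925 − 60.25)/(35 − 14) = 0.175, so P = 57.8 + 0.175Q.
Competitive equilibrium: 80 − 0.58Q = 57.8 + 0.175Q → Q* = 29.404, P* = 62.9457.
Marginal revenue: MR = 80 − 1.16Q. Set MR = MC: 80 − 1.16Q = 57.8 + 0.175Q → Q_m = 16.6292.
Price P_m = 80 − 0.58·16.6292 = 70.3551; MC(Q_m) = 57.8 + 0.175·16.6292 = 60.7101.
Competitive Q* = 29.404, so ΔQ = 12.7748; wedge = 70.3551 − 60.7101 = 9.645.
Deadweight loss = ½ × 12.7748 × 9.645 = 61.61.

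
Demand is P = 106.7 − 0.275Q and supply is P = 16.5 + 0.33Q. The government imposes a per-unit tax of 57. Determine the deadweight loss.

Competitive equilibrium: 106.7 − 0.275Q = 16.5 + 0.33Q → Q* = 149.0909, P* = 65.7.
With the tax, the buyer price exceeds the seller price by 57: (106.7 − 0.275Q) − (16.5 + 0.33Q) = 57 → Q' = 54.876.
ΔQ = 149.0909 − 54.876 = 94.2149; the wedge equals the tax, 57.
Deadweight loss = ½ × 94.2149 × 57 = 2685.12.

2685.12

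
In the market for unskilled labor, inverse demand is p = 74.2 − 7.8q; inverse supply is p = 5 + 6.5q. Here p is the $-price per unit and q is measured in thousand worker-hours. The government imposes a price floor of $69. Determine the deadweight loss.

Competitive equilibrium: 74.2 − 7.8q = 5 + 6.5q → q* = 4.8392, p* = 36.4545.
At the floor p = 69, quantity demanded = (74.2 − 69)/7.8 = 0.6667.
Sellers' marginal cost at q' = 0.6667: 5 + 6.5·0.6667 = 9.3336.
Δq = 4.8392 − 0.6667 = 4.1725; wedge = 69 − 9.3336 = 59.6664.
Welfare loss = ½ × 4.1725 × 59.6664 = $124.48 thousand.

$124.48 thousand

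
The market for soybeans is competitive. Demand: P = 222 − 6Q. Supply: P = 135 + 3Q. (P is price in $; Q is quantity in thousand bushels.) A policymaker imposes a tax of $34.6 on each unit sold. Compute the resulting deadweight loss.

$66.51 thousand

Competitive equilibrium: 222 − 6Q = 135 + 3Q → Q* = 9.6667, P* = 164.
With the tax, the buyer price exceeds the seller price by 34.6: (222 − 6Q) − (135 + 3Q) = 34.6 → Q' = 5.8222.
ΔQ = 9.6667 − 5.8222 = 3.8445; the wedge equals the tax, 34.6.
DWL = ½ × 3.8445 × 34.6 = $66.51 thousand.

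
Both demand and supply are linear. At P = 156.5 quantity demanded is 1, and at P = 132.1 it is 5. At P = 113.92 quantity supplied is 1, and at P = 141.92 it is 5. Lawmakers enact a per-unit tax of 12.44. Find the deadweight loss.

Demand slope = (132.1 − 156.5)/(5 − 1) = −6.1, so P = 162.6 − 6.1Q.
Supply slope = (141.92 − 113.92)/(5 − 1) = 7, so P = 106.92 + 7Q.
Competitive equilibrium: 162.6 − 6.1Q = 106.92 + 7Q → Q* = 4.2504, P* = 136.6727.
With the tax, the buyer price exceeds the seller price by 12.44: (162.6 − 6.1Q) − (106.92 + 7Q) = 12.44 → Q' = 3.3008.
ΔQ = 4.2504 − 3.3008 = 0.9496; the wedge equals the tax, 12.44.
The triangle = ½ × 0.9496 × 12.44 = 5.91.

5.91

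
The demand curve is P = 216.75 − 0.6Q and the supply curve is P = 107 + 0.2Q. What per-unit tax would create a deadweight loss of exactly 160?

Competitive equilibrium: 216.75 − 0.6Q = 107 + 0.2Q → Q* = 137.1875, P* = 134.4375.
A tax t gives ΔQ = t/0.8 and wedge t, so DWL = t²/1.6.
t²/1.6 = 160 → t² = 256 → t = 16.

16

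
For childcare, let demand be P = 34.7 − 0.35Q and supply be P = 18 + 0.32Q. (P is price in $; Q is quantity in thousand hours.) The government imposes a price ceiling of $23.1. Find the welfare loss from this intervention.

$27.06 thousand

Competitive equilibrium: 34.7 − 0.35Q = 18 + 0.32Q → Q* = 24.9254, P* = 25.9761.
At the ceiling P = 23.1, quantity supplied = (23.1 − 18)/0.32 = 15.9375.
Willingness to pay at Q' = 15.9375: 34.7 − 0.35·15.9375 = 29.1219.
ΔQ = 24.9254 − 15.9375 = 8.9879; wedge = 29.1219 − 23.1 = 6.0219.
The triangle = ½ × 8.9879 × 6.0219 = $27.06 thousand.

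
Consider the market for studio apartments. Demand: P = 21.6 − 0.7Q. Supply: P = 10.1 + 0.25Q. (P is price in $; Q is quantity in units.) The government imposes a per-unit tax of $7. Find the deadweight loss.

Competitive equilibrium: 21.6 − 0.7Q = 10.1 + 0.25Q → Q* = 12.1053, P* = 13.1263.
With the tax, the buyer price exceeds the seller price by 7: (21.6 − 0.7Q) − (10.1 + 0.25Q) = 7 → Q' = 4.7368.
ΔQ = 12.1053 − 4.7368 = 7.3685; the wedge equals the tax, 7.
DWL = ½ × 7.3685 × 7 = $25.79.

$25.79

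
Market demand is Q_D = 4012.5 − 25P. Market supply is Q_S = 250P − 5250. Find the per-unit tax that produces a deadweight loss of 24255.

46.2

In inverse form: demand P = 160.5 − 0.04Q, supply P = 21 + 0.004Q.
Competitive equilibrium: 160.5 − 0.04Q = 21 + 0.004Q → Q* = 3170.4545, P* = 33.6818.
A tax t gives ΔQ = t/0.044 and wedge t, so DWL = t²/0.088.
t²/0.088 = 24255 → t² = 2134.44 → t = 46.2.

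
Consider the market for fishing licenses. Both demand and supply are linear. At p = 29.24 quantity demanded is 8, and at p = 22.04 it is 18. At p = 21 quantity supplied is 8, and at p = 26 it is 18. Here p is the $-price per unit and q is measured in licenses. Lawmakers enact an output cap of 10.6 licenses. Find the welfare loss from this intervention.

$10.53

Demand slope = (22.04 − 29.24)/(18 − 8) = −0.72, so p = 35 − 0.72q.
Supply slope = (26 − 21)/(18 − 8) = 0.5, so p = 17 + 0.5q.
Competitive equilibrium: 35 − 0.72q = 17 + 0.5q → q* = 14.7541, p* = 24.377.
At q = 10.6: demand price = 35 − 0.72·10.6 = 27.368; supply price = 17 + 0.5·10.6 = 22.3.
Δq = 14.7541 − 10.6 = 4.1541; wedge = 27.368 − 22.3 = 5.068.
Deadweight loss = ½ × 4.1541 × 5.068 = $10.53.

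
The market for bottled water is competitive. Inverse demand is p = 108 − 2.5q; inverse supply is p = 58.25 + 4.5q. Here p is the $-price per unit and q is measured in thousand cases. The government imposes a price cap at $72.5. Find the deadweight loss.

$54.35 thousand

Competitive equilibrium: 108 − 2.5q = 58.25 + 4.5q → q* = 7.10714, p* = 90.23214.
At the ceiling p = 72.5, quantity supplied = (72.5 − 58.25)/4.5 = 3.16667.
Willingness to pay at q' = 3.16667: 108 − 2.5·3.16667 = 100.08333.
Δq = 7.10714 − 3.16667 = 3.94047; wedge = 100.08333 − 72.5 = 27.58333.
Deadweight loss = ½ × 3.94047 × 27.58333 = $54.35 thousand.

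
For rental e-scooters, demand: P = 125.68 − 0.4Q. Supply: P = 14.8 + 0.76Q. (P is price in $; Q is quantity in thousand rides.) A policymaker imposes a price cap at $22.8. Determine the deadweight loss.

$4196.41 thousand

Competitive equilibrium: 125.68 − 0.4Q = 14.8 + 0.76Q → Q* = 95.5862, P* = 87.4455.
At the ceiling P = 22.8, quantity supplied = (22.8 − 14.8)/0.76 = 10.5263.
Willingness to pay at Q' = 10.5263: 125.68 − 0.4·10.5263 = 121.4695.
ΔQ = 95.5862 − 10.5263 = 85.0599; wedge = 121.4695 − 22.8 = 98.6695.
DWL = ½ × 85.0599 × 98.6695 = $4196.41 thousand.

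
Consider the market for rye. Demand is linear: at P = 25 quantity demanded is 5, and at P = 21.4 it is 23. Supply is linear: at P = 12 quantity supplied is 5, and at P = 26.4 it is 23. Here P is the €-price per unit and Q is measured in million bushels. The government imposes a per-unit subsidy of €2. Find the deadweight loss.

Demand slope = (21.4 − 25)/(23 − 5) = −0.2, so P = 26 − 0.2Q.
Supply slope = (26.4 − 12)/(23 − 5) = 0.8, so P = 8 + 0.8Q.
Competitive equilibrium: 26 − 0.2Q = 8 + 0.8Q → Q* = 18, P* = 22.4.
The subsidy lowers effective supply by 2: P = 6 + 0.8Q.
New quantity: 26 − 0.2Q = 6 + 0.8Q → Q' = 20.
Overproduction ΔQ = 20 − 18 = 2; wedge = subsidy = 2.
Welfare loss = ½ × 2 × 2 = €2 million.

€2 million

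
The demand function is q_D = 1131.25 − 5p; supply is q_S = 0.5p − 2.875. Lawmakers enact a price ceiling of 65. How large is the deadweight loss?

In inverse form: demand p = 226.25 − 0.2q, supply p = 5.75 + 2q.
Competitive equilibrium: 226.25 − 0.2q = 5.75 + 2q → q* = 100.2273, p* = 206.2045.
At the ceiling p = 65, quantity supplied = (65 − 5.75)/2 = 29.625.
Willingness to pay at q' = 29.625: 226.25 − 0.2·29.625 = 220.325.
Δq = 100.2273 − 29.625 = 70.6023; wedge = 220.325 − 65 = 155.325.
The triangle = ½ × 70.6023 × 155.325 = 5483.15.

5483.15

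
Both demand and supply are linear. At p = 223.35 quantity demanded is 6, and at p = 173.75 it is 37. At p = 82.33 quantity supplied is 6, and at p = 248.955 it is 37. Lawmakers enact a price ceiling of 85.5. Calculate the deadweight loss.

Demand slope = (173.75 − 223.35)/(37 − 6) = −1.6, so p = 232.95 − 1.6q.
Supply slope = (248.955 − 82.33)/(37 − 6) = 5.375, so p = 50.08 + 5.375q.
Competitive equilibrium: 232.95 − 1.6q = 50.08 + 5.375q → q* = 26.2179, p* = 191.0013.
At the ceiling p = 85.5, quantity supplied = (85.5 − 50.08)/5.375 = 6.5898.
Willingness to pay at q' = 6.5898: 232.95 − 1.6·6.5898 = 222.4063.
Δq = 26.2179 − 6.5898 = 19.6281; wedge = 222.4063 − 85.5 = 136.9063.
DWL = ½ × 19.6281 × 136.9063 = 1343.61.

1343.61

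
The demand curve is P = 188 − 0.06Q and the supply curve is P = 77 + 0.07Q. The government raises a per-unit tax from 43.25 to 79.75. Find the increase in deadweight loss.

Competitive equilibrium: 188 − 0.06Q = 77 + 0.07Q → Q* = 853.8462, P* = 136.7692.
For a per-unit tax t: ΔQ = t/0.13, so DWL = ½·t·(t/0.13) = t²/0.26.
At t = 43.25: DWL = 7194.471. At t = 79.75: DWL = 24461.779.
Increase = 24461.779 − 7194.471 = 17267.31.

17267.31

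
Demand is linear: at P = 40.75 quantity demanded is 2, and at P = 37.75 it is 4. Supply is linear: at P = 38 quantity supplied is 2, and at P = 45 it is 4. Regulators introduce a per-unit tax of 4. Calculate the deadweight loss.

1.60

Demand slope = (37.75 − 40.75)/(4 − 2) = −1.5, so P = 43.75 − 1.5Q.
Supply slope = (45 − 38)/(4 − 2) = 3.5, so P = 31 + 3.5Q.
Competitive equilibrium: 43.75 − 1.5Q = 31 + 3.5Q → Q* = 2.55, P* = 39.925.
With the tax, the buyer price exceeds the seller price by 4: (43.75 − 1.5Q) − (31 + 3.5Q) = 4 → Q' = 1.75.
ΔQ = 2.55 − 1.75 = 0.8; the wedge equals the tax, 4.
DWL = ½ × 0.8 × 4 = 1.60.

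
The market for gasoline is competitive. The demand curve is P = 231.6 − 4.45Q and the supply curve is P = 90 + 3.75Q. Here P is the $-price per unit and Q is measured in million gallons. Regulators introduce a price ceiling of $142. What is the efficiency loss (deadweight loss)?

$47.44 million

Competitive equilibrium: 231.6 − 4.45Q = 90 + 3.75Q → Q* = 17.2683, P* = 154.7561.
At the ceiling P = 142, quantity supplied = (142 − 90)/3.75 = 13.8667.
Willingness to pay at Q' = 13.8667: 231.6 − 4.45·13.8667 = 169.8932.
ΔQ = 17.2683 − 13.8667 = 3.4016; wedge = 169.8932 − 142 = 27.8932.
Deadweight loss = ½ × 3.4016 × 27.8932 = $47.44 million.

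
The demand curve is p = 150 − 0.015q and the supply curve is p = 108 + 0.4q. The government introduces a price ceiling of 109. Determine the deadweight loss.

Competitive equilibrium: 150 − 0.015q = 108 + 0.4q → q* = 101.2048, p* = 148.4819.
At the ceiling p = 109, quantity supplied = (109 − 108)/0.4 = 2.5.
Willingness to pay at q' = 2.5: 150 − 0.015·2.5 = 149.9625.
Δq = 101.2048 − 2.5 = 98.7048; wedge = 149.9625 − 109 = 40.9625.
The triangle = ½ × 98.7048 × 40.9625 = 2021.60.

2021.60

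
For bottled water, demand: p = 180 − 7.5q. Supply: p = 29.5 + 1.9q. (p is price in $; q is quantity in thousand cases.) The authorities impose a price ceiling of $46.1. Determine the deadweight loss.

Competitive equilibrium: 180 − 7.5q = 29.5 + 1.9q → q* = 16.0106, p* = 59.9202.
At the ceiling p = 46.1, quantity supplied = (46.1 − 29.5)/1.9 = 8.7368.
Willingness to pay at q' = 8.7368: 180 − 7.5·8.7368 = 114.474.
Δq = 16.0106 − 8.7368 = 7.2738; wedge = 114.474 − 46.1 = 68.374.
Deadweight loss = ½ × 7.2738 × 68.374 = $248.67 thousand.

$248.67 thousand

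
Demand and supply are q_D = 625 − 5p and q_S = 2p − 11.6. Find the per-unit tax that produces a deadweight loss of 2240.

56

In inverse form: demand p = 125 − 0.2q, supply p = 5.8 + 0.5q.
Competitive equilibrium: 125 − 0.2q = 5.8 + 0.5q → q* = 170.2857, p* = 90.9429.
A tax t gives Δq = t/0.7 and wedge t, so DWL = t²/1.4.
t²/1.4 = 2240 → t² = 3136 → t = 56.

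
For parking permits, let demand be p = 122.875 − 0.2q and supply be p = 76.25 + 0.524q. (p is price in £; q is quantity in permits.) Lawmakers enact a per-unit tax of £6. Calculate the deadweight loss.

Competitive equilibrium: 122.875 − 0.2q = 76.25 + 0.524q → q* = 64.3992, p* = 109.9952.
With the tax, the buyer price exceeds the seller price by 6: (122.875 − 0.2q) − (76.25 + 0.524q) = 6 → q' = 56.1119.
Δq = 64.3992 − 56.1119 = 8.2873; the wedge equals the tax, 6.
The triangle = ½ × 8.2873 × 6 = £24.86.

£24.86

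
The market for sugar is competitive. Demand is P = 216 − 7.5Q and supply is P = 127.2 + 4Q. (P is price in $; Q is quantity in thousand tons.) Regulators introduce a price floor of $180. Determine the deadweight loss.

Competitive equilibrium: 216 − 7.5Q = 127.2 + 4Q → Q* = 7.72174, P* = 158.08696.
At the floor P = 180, quantity demanded = (216 − 180)/7.5 = 4.8.
Sellers' marginal cost at Q' = 4.8: 127.2 + 4·4.8 = 146.4.
ΔQ = 7.72174 − 4.8 = 2.92174; wedge = 180 − 146.4 = 33.6.
Welfare loss = ½ × 2.92174 × 33.6 = $49.09 thousand.

$49.09 thousand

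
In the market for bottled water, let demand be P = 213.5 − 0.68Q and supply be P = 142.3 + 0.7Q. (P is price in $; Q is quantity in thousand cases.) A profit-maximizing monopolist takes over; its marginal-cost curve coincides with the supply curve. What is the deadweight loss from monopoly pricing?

Competitive equilibrium: 213.5 − 0.68Q = 142.3 + 0.7Q → Q* = 51.5942, P* = 178.4159.
Marginal revenue: MR = 213.5 − 1.36Q. Set MR = MC: 213.5 − 1.36Q = 142.3 + 0.7Q → Q_m = 34.5631.
Price P_m = 213.5 − 0.68·34.5631 = 189.9971; MC(Q_m) = 142.3 + 0.7·34.5631 = 166.4942.
Competitive Q* = 51.5942, so ΔQ = 17.0311; wedge = 189.9971 − 166.4942 = 23.5029.
The triangle = ½ × 17.0311 × 23.5029 = $200.14 thousand.

$200.14 thousand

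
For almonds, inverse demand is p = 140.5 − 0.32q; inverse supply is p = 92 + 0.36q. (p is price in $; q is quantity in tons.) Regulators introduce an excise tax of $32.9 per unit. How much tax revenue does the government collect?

$754.76

Competitive equilibrium: 140.5 − 0.32q = 92 + 0.36q → q* = 71.32353, p* = 117.67647.
With the tax, the buyer price exceeds the seller price by 32.9: (140.5 − 0.32q) − (92 + 0.36q) = 32.9 → q' = 22.94118.
Tax revenue = 32.9 × 22.94118 = $754.76.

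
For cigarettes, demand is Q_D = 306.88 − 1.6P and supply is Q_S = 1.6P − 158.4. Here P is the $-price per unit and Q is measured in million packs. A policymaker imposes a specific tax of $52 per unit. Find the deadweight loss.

In inverse form: demand P = 191.8 − 0.625Q, supply P = 99 + 0.625Q.
Competitive equilibrium: 191.8 − 0.625Q = 99 + 0.625Q → Q* = 74.24, P* = 145.4.
With the tax, the buyer price exceeds the seller price by 52: (191.8 − 0.625Q) − (99 + 0.625Q) = 52 → Q' = 32.64.
ΔQ = 74.24 − 32.64 = 41.6; the wedge equals the tax, 52.
DWL = ½ × 41.6 × 52 = $1081.60 million.

$1081.60 million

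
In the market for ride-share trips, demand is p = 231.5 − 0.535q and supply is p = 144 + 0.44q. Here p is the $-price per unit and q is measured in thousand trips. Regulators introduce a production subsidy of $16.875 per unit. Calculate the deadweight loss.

Competitive equilibrium: 231.5 − 0.535q = 144 + 0.44q → q* = 89.7436, p* = 183.4872.
The subsidy lowers effective supply by 16.875: p = 127.125 + 0.44q.
New quantity: 231.5 − 0.535q = 127.125 + 0.44q → q' = 107.0513.
Overproduction Δq = 107.0513 − 89.7436 = 17.3077; wedge = subsidy = 16.875.
The triangle = ½ × 17.3077 × 16.875 = $146.03 thousand.

$146.03 thousand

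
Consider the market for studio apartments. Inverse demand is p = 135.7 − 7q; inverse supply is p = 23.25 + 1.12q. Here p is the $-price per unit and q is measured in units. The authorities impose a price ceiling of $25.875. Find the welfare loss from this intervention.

Competitive equilibrium: 135.7 − 7q = 23.25 + 1.12q → q* = 13.8485, p* = 38.7603.
At the ceiling p = 25.875, quantity supplied = (25.875 − 23.25)/1.12 = 2.3438.
Willingness to pay at q' = 2.3438: 135.7 − 7·2.3438 = 119.2934.
Δq = 13.8485 − 2.3438 = 11.5047; wedge = 119.2934 − 25.875 = 93.4184.
Welfare loss = ½ × 11.5047 × 93.4184 = $537.38.

$537.38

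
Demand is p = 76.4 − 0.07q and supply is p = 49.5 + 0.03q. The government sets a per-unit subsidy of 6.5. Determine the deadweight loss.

Competitive equilibrium: 76.4 − 0.07q = 49.5 + 0.03q → q* = 269, p* = 57.57.
The subsidy lowers effective supply by 6.5: p = 43 + 0.03q.
New quantity: 76.4 − 0.07q = 43 + 0.03q → q' = 334.
Overproduction Δq = 334 − 269 = 65; wedge = subsidy = 6.5.
Welfare loss = ½ × 65 × 6.5 = 211.25.

211.25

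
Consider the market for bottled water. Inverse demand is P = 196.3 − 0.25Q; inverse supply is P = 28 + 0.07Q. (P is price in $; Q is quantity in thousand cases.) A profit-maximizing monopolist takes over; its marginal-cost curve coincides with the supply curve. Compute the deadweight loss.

$8513.70 thousand

Competitive equilibrium: 196.3 − 0.25Q = 28 + 0.07Q → Q* = 525.9375, P* = 64.8156.
Marginal revenue: MR = 196.3 − 0.5Q. Set MR = MC: 196.3 − 0.5Q = 28 + 0.07Q → Q_m = 295.2632.
Price P_m = 196.3 − 0.25·295.2632 = 122.4842; MC(Q_m) = 28 + 0.07·295.2632 = 48.6684.
Competitive Q* = 525.9375, so ΔQ = 230.6743; wedge = 122.4842 − 48.6684 = 73.8158.
DWL = ½ × 230.6743 × 73.8158 = $8513.70 thousand.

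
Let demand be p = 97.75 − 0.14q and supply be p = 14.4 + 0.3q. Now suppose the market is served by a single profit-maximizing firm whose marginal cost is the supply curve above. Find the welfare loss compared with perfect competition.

459.97

Competitive equilibrium: 97.75 − 0.14q = 14.4 + 0.3q → q* = 189.4318, p* = 71.2295.
Marginal revenue: MR = 97.75 − 0.28q. Set MR = MC: 97.75 − 0.28q = 14.4 + 0.3q → q_m = 143.7069.
Price p_m = 97.75 − 0.14·143.7069 = 77.631; MC(q_m) = 14.4 + 0.3·143.7069 = 57.5121.
Competitive q* = 189.4318, so Δq = 45.7249; wedge = 77.631 − 57.5121 = 20.1189.
The triangle = ½ × 45.7249 × 20.1189 = 459.97.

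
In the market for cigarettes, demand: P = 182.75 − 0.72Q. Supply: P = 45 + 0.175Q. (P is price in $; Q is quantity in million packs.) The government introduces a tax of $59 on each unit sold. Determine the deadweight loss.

Competitive equilibrium: 182.75 − 0.72Q = 45 + 0.175Q → Q* = 153.9106, P* = 71.9344.
With the tax, the buyer price exceeds the seller price by 59: (182.75 − 0.72Q) − (45 + 0.175Q) = 59 → Q' = 87.9888.
ΔQ = 153.9106 − 87.9888 = 65.9218; the wedge equals the tax, 59.
The triangle = ½ × 65.9218 × 59 = $1944.69 million.

$1944.69 million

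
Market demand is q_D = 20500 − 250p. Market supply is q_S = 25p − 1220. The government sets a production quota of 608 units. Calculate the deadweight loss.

In inverse form: demand p = 82 − 0.004q, supply p = 48.8 + 0.04q.
Competitive equilibrium: 82 − 0.004q = 48.8 + 0.04q → q* = 754.5455, p* = 78.9818.
At q = 608: demand price = 82 − 0.004·608 = 79.568; supply price = 48.8 + 0.04·608 = 73.12.
Δq = 754.5455 − 608 = 146.5455; wedge = 79.568 − 73.12 = 6.448.
The triangle = ½ × 146.5455 × 6.448 = 472.46.

472.46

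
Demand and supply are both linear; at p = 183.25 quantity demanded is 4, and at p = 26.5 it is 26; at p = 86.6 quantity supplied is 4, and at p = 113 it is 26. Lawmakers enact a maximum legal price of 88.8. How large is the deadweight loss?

Demand slope = (26.5 − 183.25)/(26 − 4) = −7.125, so p = 211.75 − 7.125q.
Supply slope = (113 − 86.6)/(26 − 4) = 1.2, so p = 81.8 + 1.2q.
Competitive equilibrium: 211.75 − 7.125q = 81.8 + 1.2q → q* = 15.60961, p* = 100.53153.
At the ceiling p = 88.8, quantity supplied = (88.8 − 81.8)/1.2 = 5.83333.
Willingness to pay at q' = 5.83333: 211.75 − 7.125·5.83333 = 170.18752.
Δq = 15.60961 − 5.83333 = 9.77628; wedge = 170.18752 − 88.8 = 81.38752.
Welfare loss = ½ × 9.77628 × 81.38752 = 397.83.

397.83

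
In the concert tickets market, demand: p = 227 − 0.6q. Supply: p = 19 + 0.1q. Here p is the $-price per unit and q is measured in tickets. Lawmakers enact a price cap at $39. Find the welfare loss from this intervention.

$3302.86

Competitive equilibrium: 227 − 0.6q = 19 + 0.1q → q* = 297.1429, p* = 48.7143.
At the ceiling p = 39, quantity supplied = (39 − 19)/0.1 = 200.
Willingness to pay at q' = 200: 227 − 0.6·200 = 107.
Δq = 297.1429 − 200 = 97.1429; wedge = 107 − 39 = 68.
The triangle = ½ × 97.1429 × 68 = $3302.86.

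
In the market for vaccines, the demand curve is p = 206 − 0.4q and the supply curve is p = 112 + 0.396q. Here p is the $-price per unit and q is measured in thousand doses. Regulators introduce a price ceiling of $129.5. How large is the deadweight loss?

Competitive equilibrium: 206 − 0.4q = 112 + 0.396q → q* = 118.0905, p* = 158.7638.
At the ceiling p = 129.5, quantity supplied = (129.5 − 112)/0.396 = 44.1919.
Willingness to pay at q' = 44.1919: 206 − 0.4·44.1919 = 188.3232.
Δq = 118.0905 − 44.1919 = 73.8986; wedge = 188.3232 − 129.5 = 58.8232.
The triangle = ½ × 73.8986 × 58.8232 = $2173.48 thousand.

$2173.48 thousand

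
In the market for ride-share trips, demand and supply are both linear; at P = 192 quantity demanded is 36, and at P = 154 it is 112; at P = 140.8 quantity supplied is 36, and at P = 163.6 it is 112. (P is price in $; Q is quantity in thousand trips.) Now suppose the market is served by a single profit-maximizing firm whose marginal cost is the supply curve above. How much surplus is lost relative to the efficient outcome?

Demand slope = (154 − 192)/(112 − 36) = −0.5, so P = 210 − 0.5Q.
Supply slope = (163.6 − 140.8)/(112 − 36) = 0.3, so P = 130 + 0.3Q.
Competitive equilibrium: 210 − 0.5Q = 130 + 0.3Q → Q* = 100, P* = 160.
Marginal revenue: MR = 210 − Q. Set MR = MC: 210 − Q = 130 + 0.3Q → Q_m = 61.53846.
Price P_m = 210 − 0.5·61.53846 = 179.23077; MC(Q_m) = 130 + 0.3·61.53846 = 148.46154.
Competitive Q* = 100, so ΔQ = 38.46154; wedge = 179.23077 − 148.46154 = 30.76923.
Deadweight loss = ½ × 38.46154 × 30.76923 = $591.72 thousand.

$591.72 thousand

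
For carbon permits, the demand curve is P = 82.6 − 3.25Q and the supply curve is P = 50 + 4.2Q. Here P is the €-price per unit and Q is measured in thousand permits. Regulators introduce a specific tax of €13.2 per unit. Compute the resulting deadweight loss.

Competitive equilibrium: 82.6 − 3.25Q = 50 + 4.2Q → Q* = 4.3758, P* = 68.3785.
With the tax, the buyer price exceeds the seller price by 13.2: (82.6 − 3.25Q) − (50 + 4.2Q) = 13.2 → Q' = 2.604.
ΔQ = 4.3758 − 2.604 = 1.7718; the wedge equals the tax, 13.2.
Welfare loss = ½ × 1.7718 × 13.2 = €11.69 thousand.

€11.69 thousand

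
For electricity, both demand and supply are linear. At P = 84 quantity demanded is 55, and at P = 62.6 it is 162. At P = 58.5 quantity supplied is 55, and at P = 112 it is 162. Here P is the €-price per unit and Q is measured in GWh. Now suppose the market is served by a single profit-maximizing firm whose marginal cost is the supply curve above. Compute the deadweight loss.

€144.48

Demand slope = (62.6 − 84)/(162 − 55) = −0.2, so P = 95 − 0.2Q.
Supply slope = (112 − 58.5)/(162 − 55) = 0.5, so P = 31 + 0.5Q.
Competitive equilibrium: 95 − 0.2Q = 31 + 0.5Q → Q* = 91.4286, P* = 76.7143.
Marginal revenue: MR = 95 − 0.4Q. Set MR = MC: 95 − 0.4Q = 31 + 0.5Q → Q_m = 71.1111.
Price P_m = 95 − 0.2·71.1111 = 80.7778; MC(Q_m) = 31 + 0.5·71.1111 = 66.5556.
Competitive Q* = 91.4286, so ΔQ = 20.3175; wedge = 80.7778 − 66.5556 = 14.2222.
DWL = ½ × 20.3175 × 14.2222 = €144.48.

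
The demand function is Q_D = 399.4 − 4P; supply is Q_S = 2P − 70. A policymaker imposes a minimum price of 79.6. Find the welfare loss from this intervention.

In inverse form: demand P = 99.85 − 0.25Q, supply P = 35 + 0.5Q.
Competitive equilibrium: 99.85 − 0.25Q = 35 + 0.5Q → Q* = 86.4667, P* = 78.2333.
At the floor P = 79.6, quantity demanded = (99.85 − 79.6)/0.25 = 81.
Sellers' marginal cost at Q' = 81: 35 + 0.5·81 = 75.5.
ΔQ = 86.4667 − 81 = 5.4667; wedge = 79.6 − 75.5 = 4.1.
Deadweight loss = ½ × 5.4667 × 4.1 = 11.21.

11.21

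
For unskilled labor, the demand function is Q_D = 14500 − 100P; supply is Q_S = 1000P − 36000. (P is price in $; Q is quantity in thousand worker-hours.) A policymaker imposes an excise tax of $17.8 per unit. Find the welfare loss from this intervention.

$14401.82 thousand

In inverse form: demand P = 145 − 0.01Q, supply P = 36 + 0.001Q.
Competitive equilibrium: 145 − 0.01Q = 36 + 0.001Q → Q* = 9909.0909, P* = 45.9091.
With the tax, the buyer price exceeds the seller price by 17.8: (145 − 0.01Q) − (36 + 0.001Q) = 17.8 → Q' = 8290.9091.
ΔQ = 9909.0909 − 8290.9091 = 1618.1818; the wedge equals the tax, 17.8.
DWL = ½ × 1618.1818 × 17.8 = $14401.82 thousand.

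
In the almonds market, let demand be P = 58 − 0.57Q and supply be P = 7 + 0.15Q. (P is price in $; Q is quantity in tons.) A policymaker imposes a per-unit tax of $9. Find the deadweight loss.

$56.25

Competitive equilibrium: 58 − 0.57Q = 7 + 0.15Q → Q* = 70.8333, P* = 17.625.
With the tax, the buyer price exceeds the seller price by 9: (58 − 0.57Q) − (7 + 0.15Q) = 9 → Q' = 58.3333.
ΔQ = 70.8333 − 58.3333 = 12.5; the wedge equals the tax, 9.
Welfare loss = ½ × 12.5 × 9 = $56.25.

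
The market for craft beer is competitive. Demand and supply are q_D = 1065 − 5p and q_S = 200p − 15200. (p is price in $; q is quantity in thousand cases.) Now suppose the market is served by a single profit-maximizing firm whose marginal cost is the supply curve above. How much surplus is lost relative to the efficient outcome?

$11163.68 thousand

In inverse form: demand p = 213 − 0.2q, supply p = 76 + 0.005q.
Competitive equilibrium: 213 − 0.2q = 76 + 0.005q → q* = 668.29268, p* = 79.34146.
Marginal revenue: MR = 213 − 0.4q. Set MR = MC: 213 − 0.4q = 76 + 0.005q → q_m = 338.2716.
Price p_m = 213 − 0.2·338.2716 = 145.34568; MC(q_m) = 76 + 0.005·338.2716 = 77.69136.
Competitive q* = 668.29268, so Δq = 330.02108; wedge = 145.34568 − 77.69136 = 67.65432.
Deadweight loss = ½ × 330.02108 × 67.65432 = $11163.68 thousand.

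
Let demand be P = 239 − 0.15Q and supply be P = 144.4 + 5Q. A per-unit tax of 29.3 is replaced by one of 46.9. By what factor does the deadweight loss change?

Competitive equilibrium: 239 − 0.15Q = 144.4 + 5Q → Q* = 18.3689, P* = 236.2447.
For a per-unit tax t: ΔQ = t/5.15, so DWL = ½·t·(t/5.15) = t²/10.3.
At t = 29.3: DWL = 83.349. At t = 46.9: DWL = 213.554.
Ratio = (46.9/29.3)² = 2.562.

2.562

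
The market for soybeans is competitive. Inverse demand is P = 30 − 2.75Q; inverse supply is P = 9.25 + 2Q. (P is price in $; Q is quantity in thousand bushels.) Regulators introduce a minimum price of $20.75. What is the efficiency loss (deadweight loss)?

$2.40 thousand

Competitive equilibrium: 30 − 2.75Q = 9.25 + 2Q → Q* = 4.3684, P* = 17.9868.
At the floor P = 20.75, quantity demanded = (30 − 20.75)/2.75 = 3.3636.
Sellers' marginal cost at Q' = 3.3636: 9.25 + 2·3.3636 = 15.9772.
ΔQ = 4.3684 − 3.3636 = 1.0048; wedge = 20.75 − 15.9772 = 4.7728.
Deadweight loss = ½ × 1.0048 × 4.7728 = $2.40 thousand.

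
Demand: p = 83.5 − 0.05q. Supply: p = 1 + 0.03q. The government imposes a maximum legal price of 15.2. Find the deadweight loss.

12450.84

Competitive equilibrium: 83.5 − 0.05q = 1 + 0.03q → q* = 1031.25, p* = 31.9375.
At the ceiling p = 15.2, quantity supplied = (15.2 − 1)/0.03 = 473.33333.
Willingness to pay at q' = 473.33333: 83.5 − 0.05·473.33333 = 59.83333.
Δq = 1031.25 − 473.33333 = 557.91667; wedge = 59.83333 − 15.2 = 44.63333.
The triangle = ½ × 557.91667 × 44.63333 = 12450.84.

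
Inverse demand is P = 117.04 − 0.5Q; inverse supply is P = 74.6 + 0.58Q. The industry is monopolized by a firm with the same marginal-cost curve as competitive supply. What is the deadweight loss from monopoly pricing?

83.51

Competitive equilibrium: 117.04 − 0.5Q = 74.6 + 0.58Q → Q* = 39.2963, P* = 97.3919.
Marginal revenue: MR = 117.04 − Q. Set MR = MC: 117.04 − Q = 74.6 + 0.58Q → Q_m = 26.8608.
Price P_m = 117.04 − 0.5·26.8608 = 103.6096; MC(Q_m) = 74.6 + 0.58·26.8608 = 90.1793.
Competitive Q* = 39.2963, so ΔQ = 12.4355; wedge = 103.6096 − 90.1793 = 13.4303.
Welfare loss = ½ × 12.4355 × 13.4303 = 83.51.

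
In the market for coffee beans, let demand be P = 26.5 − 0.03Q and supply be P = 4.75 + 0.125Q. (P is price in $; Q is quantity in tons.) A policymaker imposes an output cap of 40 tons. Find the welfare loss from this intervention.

Competitive equilibrium: 26.5 − 0.03Q = 4.75 + 0.125Q → Q* = 140.3226, P* = 22.2903.
At Q = 40: demand price = 26.5 − 0.03·40 = 25.3; supply price = 4.75 + 0.125·40 = 9.75.
ΔQ = 140.3226 − 40 = 100.3226; wedge = 25.3 − 9.75 = 15.55.
DWL = ½ × 100.3226 × 15.55 = $780.01.

$780.01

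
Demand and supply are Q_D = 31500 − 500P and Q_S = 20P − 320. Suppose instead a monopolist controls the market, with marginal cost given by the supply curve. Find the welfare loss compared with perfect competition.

In inverse form: demand P = 63 − 0.002Q, supply P = 16 + 0.05Q.
Competitive equilibrium: 63 − 0.002Q = 16 + 0.05Q → Q* = 903.8462, P* = 61.1923.
Marginal revenue: MR = 63 − 0.004Q. Set MR = MC: 63 − 0.004Q = 16 + 0.05Q → Q_m = 870.3704.
Price P_m = 63 − 0.002·870.3704 = 61.2593; MC(Q_m) = 16 + 0.05·870.3704 = 59.5185.
Competitive Q* = 903.8462, so ΔQ = 33.4758; wedge = 61.2593 − 59.5185 = 1.7408.
Deadweight loss = ½ × 33.4758 × 1.7408 = 29.14.

29.14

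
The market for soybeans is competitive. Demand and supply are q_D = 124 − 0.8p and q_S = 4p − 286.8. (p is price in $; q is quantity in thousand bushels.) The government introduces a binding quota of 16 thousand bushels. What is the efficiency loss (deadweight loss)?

In inverse form: demand p = 155 − 1.25q, supply p = 71.7 + 0.25q.
Competitive equilibrium: 155 − 1.25q = 71.7 + 0.25q → q* = 55.5333, p* = 85.5833.
At q = 16: demand price = 155 − 1.25·16 = 135; supply price = 71.7 + 0.25·16 = 75.7.
Δq = 55.5333 − 16 = 39.5333; wedge = 135 − 75.7 = 59.3.
Welfare loss = ½ × 39.5333 × 59.3 = $1172.16 thousand.

$1172.16 thousand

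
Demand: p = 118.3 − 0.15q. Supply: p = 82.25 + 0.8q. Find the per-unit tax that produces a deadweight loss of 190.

19

Competitive equilibrium: 118.3 − 0.15q = 82.25 + 0.8q → q* = 37.9474, p* = 112.6079.
A tax t gives Δq = t/0.95 and wedge t, so DWL = t²/1.9.
t²/1.9 = 190 → t² = 361 → t = 19.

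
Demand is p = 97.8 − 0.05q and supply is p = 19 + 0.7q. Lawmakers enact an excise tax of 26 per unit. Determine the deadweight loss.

Competitive equilibrium: 97.8 − 0.05q = 19 + 0.7q → q* = 105.0667, p* = 92.5467.
With the tax, the buyer price exceeds the seller price by 26: (97.8 − 0.05q) − (19 + 0.7q) = 26 → q' = 70.4.
Δq = 105.0667 − 70.4 = 34.6667; the wedge equals the tax, 26.
Welfare loss = ½ × 34.6667 × 26 = 450.67.

450.67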